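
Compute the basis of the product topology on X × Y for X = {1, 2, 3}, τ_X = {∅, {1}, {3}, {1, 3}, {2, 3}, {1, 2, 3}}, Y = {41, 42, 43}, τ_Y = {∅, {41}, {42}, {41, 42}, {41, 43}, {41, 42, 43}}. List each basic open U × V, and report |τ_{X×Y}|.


Basis B = {∅ × ∅, {1} × {41}, {1} × {42}, {3} × {41}, {3} × {42}, {1} × {41, 42}, {1} × {41, 43}, {1, 3} × {41}, {1, 3} × {42}, {2, 3} × {41}, {2, 3} × {42}, {3} × {41, 42}, {3} × {41, 43}, {1} × {41, 42, 43}, {1, 2, 3} × {41}, {1, 2, 3} × {42}, {3} × {41, 42, 43}, {1, 3} × {41, 42}, {1, 3} × {41, 43}, {2, 3} × {41, 42}, {2, 3} × {41, 43}, {1, 3} × {41, 42, 43}, {1, 2, 3} × {41, 42}, {1, 2, 3} × {41, 43}, {2, 3} × {41, 42, 43}, {1, 2, 3} × {41, 42, 43}}; |τ_{X×Y}| = 108.

Enumerate products U × V with U ∈ τ_X, V ∈ τ_Y (deduplicated):
  ∅ × ∅ = {} (∅)
  {1} × {41} = {(1,41)}
  {1} × {42} = {(1,42)}
  {3} × {41} = {(3,41)}
  {3} × {42} = {(3,42)}
  {1} × {41, 42} = {(1,41), (1,42)}
  {1} × {41, 43} = {(1,41), (1,43)}
  {1, 3} × {41} = {(1,41), (3,41)}
  {1, 3} × {42} = {(1,42), (3,42)}
  {2, 3} × {41} = {(2,41), (3,41)}
  {2, 3} × {42} = {(2,42), (3,42)}
  {3} × {41, 42} = {(3,41), (3,42)}
  {3} × {41, 43} = {(3,41), (3,43)}
  {1} × {41, 42, 43} = {(1,41), (1,42), (1,43)}
  {1, 2, 3} × {41} = {(1,41), (2,41), (3,41)}
  {1, 2, 3} × {42} = {(1,42), (2,42), (3,42)}
  {3} × {41, 42, 43} = {(3,41), (3,42), (3,43)}
  {1, 3} × {41, 42} = {(1,41), (1,42), (3,41), (3,42)}
  {1, 3} × {41, 43} = {(1,41), (1,43), (3,41), (3,43)}
  {2, 3} × {41, 42} = {(2,41), (2,42), (3,41), (3,42)}
  {2, 3} × {41, 43} = {(2,41), (2,43), (3,41), (3,43)}
  {1, 3} × {41, 42, 43} = {(1,41), (1,42), (1,43), (3,41), (3,42), (3,43)}
  {1, 2, 3} × {41, 42} = {(1,41), (1,42), (2,41), (2,42), (3,41), (3,42)}
  {1, 2, 3} × {41, 43} = {(1,41), (1,43), (2,41), (2,43), (3,41), (3,43)}
  {2, 3} × {41, 42, 43} = {(2,41), (2,42), (2,43), (3,41), (3,42), (3,43)}
  {1, 2, 3} × {41, 42, 43} = {(1,41), (1,42), (1,43), (2,41), (2,42), (2,43), (3,41), (3,42), (3,43)}
These 26 distinct sets form the basis B.
Close under arbitrary unions to get τ_{X×Y}; counting gives |τ_{X×Y}| = 108.


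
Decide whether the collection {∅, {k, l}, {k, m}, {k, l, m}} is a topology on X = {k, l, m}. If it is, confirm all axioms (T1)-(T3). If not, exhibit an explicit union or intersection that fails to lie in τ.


τ is NOT a topology on X.

Axiom (T1): ∅ ∈ τ? Yes; X ∈ τ? Yes.
Axiom (T2/T3): check pairwise unions and intersections of members of τ.
Counterexample for (T3): {k, l} ∩ {k, m} = {k} ∉ τ. Therefore τ is NOT a topology.


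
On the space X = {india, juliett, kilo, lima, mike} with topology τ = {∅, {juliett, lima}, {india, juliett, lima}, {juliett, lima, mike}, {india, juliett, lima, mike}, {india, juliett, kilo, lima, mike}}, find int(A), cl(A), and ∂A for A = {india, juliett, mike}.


int(A) = ∅, cl(A) = {india, juliett, kilo, lima, mike}, ∂A = {india, juliett, kilo, lima, mike}.

Closed sets in (X, τ) are complements of opens:
  closed(X, τ) = {∅, {kilo}, {india, kilo}, {kilo, mike}, {india, kilo, mike}, {india, juliett, kilo, lima, mike}}.
int(A) = ⋃ {U ∈ τ : U ⊆ A}. Opens contained in A: ∅.
Taking the union of these: int(A) = ∅.
cl(A) = ⋂ {C closed : A ⊆ C}. Closed sets containing A: {india, juliett, kilo, lima, mike}.
Intersecting these: cl(A) = {india, juliett, kilo, lima, mike}.
∂A = cl(A) ∖ int(A) = {india, juliett, kilo, lima, mike} ∖ ∅ = {india, juliett, kilo, lima, mike}.


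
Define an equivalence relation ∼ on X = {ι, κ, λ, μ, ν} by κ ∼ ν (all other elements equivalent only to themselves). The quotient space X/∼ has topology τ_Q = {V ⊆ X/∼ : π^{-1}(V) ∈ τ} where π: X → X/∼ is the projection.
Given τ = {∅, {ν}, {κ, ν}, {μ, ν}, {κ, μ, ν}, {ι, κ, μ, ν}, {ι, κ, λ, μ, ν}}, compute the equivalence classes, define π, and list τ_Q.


X/∼ = {[ι], [κ=ν], [λ], [μ]}; |τ_Q| = 5.

Equivalence classes: [ι], [κ=ν], [λ], [μ].
Quotient map π: X → X/∼ sends ι ↦ [ι], κ ↦ [κ=ν], λ ↦ [λ], μ ↦ [μ], ν ↦ [κ=ν].
For each subset V ⊆ X/∼, compute π^{-1}(V) ⊆ X and check whether π^{-1}(V) ∈ τ. V is open in τ_Q iff π^{-1}(V) ∈ τ.
  V = {}: π^{-1}(V) = ∅ ∈ τ ✓.
  V = {[ι]}: π^{-1}(V) = {ι} ∉ τ ✗.
  V = {[κ=ν]}: π^{-1}(V) = {κ, ν} ∈ τ ✓.
  V = {[ι], [κ=ν]}: π^{-1}(V) = {ι, κ, ν} ∉ τ ✗.
  V = {[λ]}: π^{-1}(V) = {λ} ∉ τ ✗.
  V = {[ι], [λ]}: π^{-1}(V) = {ι, λ} ∉ τ ✗.
  V = {[κ=ν], [λ]}: π^{-1}(V) = {κ, λ, ν} ∉ τ ✗.
  V = {[ι], [κ=ν], [λ]}: π^{-1}(V) = {ι, κ, λ, ν} ∉ τ ✗.
  V = {[μ]}: π^{-1}(V) = {μ} ∉ τ ✗.
  V = {[ι], [μ]}: π^{-1}(V) = {ι, μ} ∉ τ ✗.
  V = {[κ=ν], [μ]}: π^{-1}(V) = {κ, μ, ν} ∈ τ ✓.
  V = {[ι], [κ=ν], [μ]}: π^{-1}(V) = {ι, κ, μ, ν} ∈ τ ✓.
  V = {[λ], [μ]}: π^{-1}(V) = {λ, μ} ∉ τ ✗.
  V = {[ι], [λ], [μ]}: π^{-1}(V) = {ι, λ, μ} ∉ τ ✗.
  V = {[κ=ν], [λ], [μ]}: π^{-1}(V) = {κ, λ, μ, ν} ∉ τ ✗.
  V = {[ι], [κ=ν], [λ], [μ]}: π^{-1}(V) = {ι, κ, λ, μ, ν} ∈ τ ✓.
Open sets in the quotient: τ_Q = {{}, {[κ=ν]}, {[κ=ν], [μ]}, {[ι], [κ=ν], [μ]}, {[ι], [κ=ν], [λ], [μ]}} (5 elements).


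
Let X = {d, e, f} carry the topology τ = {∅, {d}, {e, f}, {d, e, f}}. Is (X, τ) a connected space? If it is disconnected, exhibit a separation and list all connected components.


(X, τ) is disconnected; components = [{d}, {e, f}].

Find clopen sets (U ∈ τ with X ∖ U ∈ τ):
  U = ∅, X ∖ U = {d, e, f} — both open, so U is clopen.
  U = {d}, X ∖ U = {e, f} — both open, so U is clopen.
  U = {e, f}, X ∖ U = {d} — both open, so U is clopen.
  U = {d, e, f}, X ∖ U = ∅ — both open, so U is clopen.
Nontrivial clopen(s) exist: e.g. {d}. So (X, τ) is disconnected.
Compute connected components by grouping points that agree on all clopens:
  component: {d}
  component: {e, f}


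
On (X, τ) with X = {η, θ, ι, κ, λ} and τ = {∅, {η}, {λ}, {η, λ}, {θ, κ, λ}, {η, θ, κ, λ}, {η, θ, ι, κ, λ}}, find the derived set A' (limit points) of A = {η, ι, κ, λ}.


A' = {θ, ι, κ}

For each x ∈ X, list the open sets U ∈ τ with x ∈ U, then check whether U ∩ (A ∖ {x}) ≠ ∅ for every such U.
  x = η: open {η} ∋ x has {η} ∩ (A ∖ {η}) = ∅, so x is NOT a limit point.
  x = θ: opens ∋ x are {θ, κ, λ}, {η, θ, κ, λ}, {η, θ, ι, κ, λ}; each meets A ∖ {θ}, so x IS a limit point.
  x = ι: opens ∋ x are {η, θ, ι, κ, λ}; each meets A ∖ {ι}, so x IS a limit point.
  x = κ: opens ∋ x are {θ, κ, λ}, {η, θ, κ, λ}, {η, θ, ι, κ, λ}; each meets A ∖ {κ}, so x IS a limit point.
  x = λ: open {λ} ∋ x has {λ} ∩ (A ∖ {λ}) = ∅, so x is NOT a limit point.
Collecting: A' = {θ, ι, κ}.


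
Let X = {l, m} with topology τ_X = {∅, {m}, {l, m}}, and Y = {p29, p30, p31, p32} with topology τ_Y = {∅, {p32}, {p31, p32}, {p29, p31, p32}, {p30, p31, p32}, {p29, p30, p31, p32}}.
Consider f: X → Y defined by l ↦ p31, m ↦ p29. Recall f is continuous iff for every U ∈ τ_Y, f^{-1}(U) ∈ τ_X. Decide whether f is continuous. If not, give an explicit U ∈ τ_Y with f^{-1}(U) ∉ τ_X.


f is NOT continuous.

Compute f^{-1}(U) for each U ∈ τ_Y:
  U = ∅: f^{-1}(U) = ∅ ∈ τ_X ✓.
  U = {p32}: f^{-1}(U) = ∅ ∈ τ_X ✓.
  U = {p31, p32}: f^{-1}(U) = {l} ∉ τ_X ✗.
  U = {p29, p31, p32}: f^{-1}(U) = {l, m} ∈ τ_X ✓.
  U = {p30, p31, p32}: f^{-1}(U) = {l} ∉ τ_X ✗.
  U = {p29, p30, p31, p32}: f^{-1}(U) = {l, m} ∈ τ_X ✓.
Found U = {p31, p32} with f^{-1}(U) = {l} not in τ_X. Therefore f is NOT continuous.


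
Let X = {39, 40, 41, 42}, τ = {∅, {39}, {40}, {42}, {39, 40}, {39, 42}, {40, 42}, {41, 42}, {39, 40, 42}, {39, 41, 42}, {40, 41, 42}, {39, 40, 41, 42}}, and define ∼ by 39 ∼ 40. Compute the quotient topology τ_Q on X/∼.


X/∼ = {[39=40], [41], [42]}; |τ_Q| = 6.

Equivalence classes: [39=40], [41], [42].
Quotient map π: X → X/∼ sends 39 ↦ [39=40], 40 ↦ [39=40], 41 ↦ [41], 42 ↦ [42].
For each subset V ⊆ X/∼, compute π^{-1}(V) ⊆ X and check whether π^{-1}(V) ∈ τ. V is open in τ_Q iff π^{-1}(V) ∈ τ.
  V = {}: π^{-1}(V) = ∅ ∈ τ ✓.
  V = {[39=40]}: π^{-1}(V) = {39, 40} ∈ τ ✓.
  V = {[41]}: π^{-1}(V) = {41} ∉ τ ✗.
  V = {[39=40], [41]}: π^{-1}(V) = {39, 40, 41} ∉ τ ✗.
  V = {[42]}: π^{-1}(V) = {42} ∈ τ ✓.
  V = {[39=40], [42]}: π^{-1}(V) = {39, 40, 42} ∈ τ ✓.
  V = {[41], [42]}: π^{-1}(V) = {41, 42} ∈ τ ✓.
  V = {[39=40], [41], [42]}: π^{-1}(V) = {39, 40, 41, 42} ∈ τ ✓.
Open sets in the quotient: τ_Q = {{}, {[39=40]}, {[42]}, {[39=40], [42]}, {[41], [42]}, {[39=40], [41], [42]}} (6 elements).


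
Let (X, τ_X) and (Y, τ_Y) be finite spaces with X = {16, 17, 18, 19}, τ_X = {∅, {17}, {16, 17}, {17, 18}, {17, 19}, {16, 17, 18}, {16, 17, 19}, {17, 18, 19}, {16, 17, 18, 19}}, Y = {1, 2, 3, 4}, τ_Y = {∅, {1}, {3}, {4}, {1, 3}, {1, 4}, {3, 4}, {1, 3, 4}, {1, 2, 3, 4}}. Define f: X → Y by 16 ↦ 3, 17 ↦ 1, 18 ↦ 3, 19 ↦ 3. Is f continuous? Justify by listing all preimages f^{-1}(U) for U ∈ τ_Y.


f is NOT continuous.

Compute f^{-1}(U) for each U ∈ τ_Y:
  U = ∅: f^{-1}(U) = ∅ ∈ τ_X ✓.
  U = {1}: f^{-1}(U) = {17} ∈ τ_X ✓.
  U = {3}: f^{-1}(U) = {16, 18, 19} ∉ τ_X ✗.
  U = {4}: f^{-1}(U) = ∅ ∈ τ_X ✓.
  U = {1, 3}: f^{-1}(U) = {16, 17, 18, 19} ∈ τ_X ✓.
  U = {1, 4}: f^{-1}(U) = {17} ∈ τ_X ✓.
  U = {3, 4}: f^{-1}(U) = {16, 18, 19} ∉ τ_X ✗.
  U = {1, 3, 4}: f^{-1}(U) = {16, 17, 18, 19} ∈ τ_X ✓.
  U = {1, 2, 3, 4}: f^{-1}(U) = {16, 17, 18, 19} ∈ τ_X ✓.
Found U = {3} with f^{-1}(U) = {16, 18, 19} not in τ_X. Therefore f is NOT continuous.


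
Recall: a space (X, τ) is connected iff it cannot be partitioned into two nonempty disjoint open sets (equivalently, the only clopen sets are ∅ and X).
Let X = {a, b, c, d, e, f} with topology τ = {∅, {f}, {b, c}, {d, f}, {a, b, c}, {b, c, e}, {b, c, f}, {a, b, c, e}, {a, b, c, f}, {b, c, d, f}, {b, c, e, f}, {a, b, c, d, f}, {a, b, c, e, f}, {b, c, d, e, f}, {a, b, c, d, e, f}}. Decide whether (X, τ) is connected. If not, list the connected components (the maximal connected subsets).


(X, τ) is disconnected; components = [{d, f}, {a, b, c, e}].

Find clopen sets (U ∈ τ with X ∖ U ∈ τ):
  U = ∅, X ∖ U = {a, b, c, d, e, f} — both open, so U is clopen.
  U = {d, f}, X ∖ U = {a, b, c, e} — both open, so U is clopen.
  U = {a, b, c, e}, X ∖ U = {d, f} — both open, so U is clopen.
  U = {a, b, c, d, e, f}, X ∖ U = ∅ — both open, so U is clopen.
Nontrivial clopen(s) exist: e.g. {a, b, c, e}. So (X, τ) is disconnected.
Compute connected components by grouping points that agree on all clopens:
  component: {d, f}
  component: {a, b, c, e}


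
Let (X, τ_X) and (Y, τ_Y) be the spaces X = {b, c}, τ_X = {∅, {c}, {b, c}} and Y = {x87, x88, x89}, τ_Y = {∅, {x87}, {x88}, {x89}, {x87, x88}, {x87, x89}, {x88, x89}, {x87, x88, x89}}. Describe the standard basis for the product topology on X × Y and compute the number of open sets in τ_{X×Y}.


Basis B = {∅ × ∅, {c} × {x87}, {c} × {x88}, {c} × {x89}, {b, c} × {x87}, {b, c} × {x88}, {b, c} × {x89}, {c} × {x87, x88}, {c} × {x87, x89}, {c} × {x88, x89}, {c} × {x87, x88, x89}, {b, c} × {x87, x88}, {b, c} × {x87, x89}, {b, c} × {x88, x89}, {b, c} × {x87, x88, x89}}; |τ_{X×Y}| = 27.

Enumerate products U × V with U ∈ τ_X, V ∈ τ_Y (deduplicated):
  ∅ × ∅ = {} (∅)
  {c} × {x87} = {(c,x87)}
  {c} × {x88} = {(c,x88)}
  {c} × {x89} = {(c,x89)}
  {b, c} × {x87} = {(b,x87), (c,x87)}
  {b, c} × {x88} = {(b,x88), (c,x88)}
  {b, c} × {x89} = {(b,x89), (c,x89)}
  {c} × {x87, x88} = {(c,x87), (c,x88)}
  {c} × {x87, x89} = {(c,x87), (c,x89)}
  {c} × {x88, x89} = {(c,x88), (c,x89)}
  {c} × {x87, x88, x89} = {(c,x87), (c,x88), (c,x89)}
  {b, c} × {x87, x88} = {(b,x87), (b,x88), (c,x87), (c,x88)}
  {b, c} × {x87, x89} = {(b,x87), (b,x89), (c,x87), (c,x89)}
  {b, c} × {x88, x89} = {(b,x88), (b,x89), (c,x88), (c,x89)}
  {b, c} × {x87, x88, x89} = {(b,x87), (b,x88), (b,x89), (c,x87), (c,x88), (c,x89)}
These 15 distinct sets form the basis B.
Close under arbitrary unions to get τ_{X×Y}; counting gives |τ_{X×Y}| = 27.


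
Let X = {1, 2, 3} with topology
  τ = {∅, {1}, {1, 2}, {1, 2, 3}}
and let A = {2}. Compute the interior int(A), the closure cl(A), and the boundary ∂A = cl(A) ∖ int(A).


int(A) = ∅, cl(A) = {2, 3}, ∂A = {2, 3}.

Closed sets in (X, τ) are complements of opens:
  closed(X, τ) = {∅, {3}, {2, 3}, {1, 2, 3}}.
int(A) = ⋃ {U ∈ τ : U ⊆ A}. Opens contained in A: ∅.
Taking the union of these: int(A) = ∅.
cl(A) = ⋂ {C closed : A ⊆ C}. Closed sets containing A: {2, 3}, {1, 2, 3}.
Intersecting these: cl(A) = {2, 3}.
∂A = cl(A) ∖ int(A) = {2, 3} ∖ ∅ = {2, 3}.


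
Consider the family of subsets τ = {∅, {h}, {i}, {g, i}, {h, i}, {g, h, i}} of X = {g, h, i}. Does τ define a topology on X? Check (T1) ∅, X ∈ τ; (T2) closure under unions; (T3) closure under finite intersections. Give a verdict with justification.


τ IS a topology on X.

Axiom (T1): ∅ ∈ τ? Yes; X ∈ τ? Yes.
Axiom (T2/T3): check pairwise unions and intersections of members of τ.
All pairwise intersections and unions checked — each lies in τ. Therefore τ satisfies (T1), (T2), (T3): it IS a topology on X.


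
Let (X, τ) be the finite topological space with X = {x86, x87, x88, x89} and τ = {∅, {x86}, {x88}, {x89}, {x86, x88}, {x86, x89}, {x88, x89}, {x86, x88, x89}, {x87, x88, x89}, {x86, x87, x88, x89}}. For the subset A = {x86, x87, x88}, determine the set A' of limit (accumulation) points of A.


A' = {x87}

For each x ∈ X, list the open sets U ∈ τ with x ∈ U, then check whether U ∩ (A ∖ {x}) ≠ ∅ for every such U.
  x = x86: open {x86} ∋ x has {x86} ∩ (A ∖ {x86}) = ∅, so x is NOT a limit point.
  x = x87: opens ∋ x are {x87, x88, x89}, {x86, x87, x88, x89}; each meets A ∖ {x87}, so x IS a limit point.
  x = x88: open {x88} ∋ x has {x88} ∩ (A ∖ {x88}) = ∅, so x is NOT a limit point.
  x = x89: open {x89} ∋ x has {x89} ∩ (A ∖ {x89}) = ∅, so x is NOT a limit point.
Collecting: A' = {x87}.


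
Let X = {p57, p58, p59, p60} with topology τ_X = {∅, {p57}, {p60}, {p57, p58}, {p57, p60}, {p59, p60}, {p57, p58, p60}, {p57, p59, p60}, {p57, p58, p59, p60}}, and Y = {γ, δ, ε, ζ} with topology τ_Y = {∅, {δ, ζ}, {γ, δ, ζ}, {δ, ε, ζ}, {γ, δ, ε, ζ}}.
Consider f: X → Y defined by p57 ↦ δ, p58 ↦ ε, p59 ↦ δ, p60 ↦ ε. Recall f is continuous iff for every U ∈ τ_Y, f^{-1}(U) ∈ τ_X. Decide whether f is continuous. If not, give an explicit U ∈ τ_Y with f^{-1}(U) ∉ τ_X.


f is NOT continuous.

Compute f^{-1}(U) for each U ∈ τ_Y:
  U = ∅: f^{-1}(U) = ∅ ∈ τ_X ✓.
  U = {δ, ζ}: f^{-1}(U) = {p57, p59} ∉ τ_X ✗.
  U = {γ, δ, ζ}: f^{-1}(U) = {p57, p59} ∉ τ_X ✗.
  U = {δ, ε, ζ}: f^{-1}(U) = {p57, p58, p59, p60} ∈ τ_X ✓.
  U = {γ, δ, ε, ζ}: f^{-1}(U) = {p57, p58, p59, p60} ∈ τ_X ✓.
Found U = {δ, ζ} with f^{-1}(U) = {p57, p59} not in τ_X. Therefore f is NOT continuous.


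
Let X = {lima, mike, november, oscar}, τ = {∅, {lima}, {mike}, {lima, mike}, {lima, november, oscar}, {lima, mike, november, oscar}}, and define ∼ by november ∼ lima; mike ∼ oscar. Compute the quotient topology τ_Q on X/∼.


X/∼ = {[lima=november], [mike=oscar]}; |τ_Q| = 2.

Equivalence classes: [lima=november], [mike=oscar].
Quotient map π: X → X/∼ sends lima ↦ [lima=november], mike ↦ [mike=oscar], november ↦ [lima=november], oscar ↦ [mike=oscar].
For each subset V ⊆ X/∼, compute π^{-1}(V) ⊆ X and check whether π^{-1}(V) ∈ τ. V is open in τ_Q iff π^{-1}(V) ∈ τ.
  V = {}: π^{-1}(V) = ∅ ∈ τ ✓.
  V = {[lima=november]}: π^{-1}(V) = {lima, november} ∉ τ ✗.
  V = {[mike=oscar]}: π^{-1}(V) = {mike, oscar} ∉ τ ✗.
  V = {[lima=november], [mike=oscar]}: π^{-1}(V) = {lima, mike, november, oscar} ∈ τ ✓.
Open sets in the quotient: τ_Q = {{}, {[lima=november], [mike=oscar]}} (2 elements).


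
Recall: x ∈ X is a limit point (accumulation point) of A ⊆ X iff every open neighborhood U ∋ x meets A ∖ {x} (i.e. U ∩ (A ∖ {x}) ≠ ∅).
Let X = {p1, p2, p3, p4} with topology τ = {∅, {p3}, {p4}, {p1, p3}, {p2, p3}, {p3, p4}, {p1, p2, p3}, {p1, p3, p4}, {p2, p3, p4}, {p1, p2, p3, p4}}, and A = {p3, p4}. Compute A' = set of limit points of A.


A' = {p1, p2}

For each x ∈ X, list the open sets U ∈ τ with x ∈ U, then check whether U ∩ (A ∖ {x}) ≠ ∅ for every such U.
  x = p1: opens ∋ x are {p1, p3}, {p1, p2, p3}, {p1, p3, p4}, {p1, p2, p3, p4}; each meets A ∖ {p1}, so x IS a limit point.
  x = p2: opens ∋ x are {p2, p3}, {p1, p2, p3}, {p2, p3, p4}, {p1, p2, p3, p4}; each meets A ∖ {p2}, so x IS a limit point.
  x = p3: open {p3} ∋ x has {p3} ∩ (A ∖ {p3}) = ∅, so x is NOT a limit point.
  x = p4: open {p4} ∋ x has {p4} ∩ (A ∖ {p4}) = ∅, so x is NOT a limit point.
Collecting: A' = {p1, p2}.


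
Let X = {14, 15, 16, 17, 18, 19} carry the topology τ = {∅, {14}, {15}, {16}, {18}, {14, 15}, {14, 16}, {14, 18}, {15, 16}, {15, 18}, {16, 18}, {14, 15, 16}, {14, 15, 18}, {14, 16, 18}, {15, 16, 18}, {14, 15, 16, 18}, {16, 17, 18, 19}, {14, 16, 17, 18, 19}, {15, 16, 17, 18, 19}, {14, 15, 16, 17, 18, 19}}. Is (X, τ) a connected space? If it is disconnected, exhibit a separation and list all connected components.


(X, τ) is disconnected; components = [{14}, {15}, {16, 17, 18, 19}].

Find clopen sets (U ∈ τ with X ∖ U ∈ τ):
  U = ∅, X ∖ U = {14, 15, 16, 17, 18, 19} — both open, so U is clopen.
  U = {14}, X ∖ U = {15, 16, 17, 18, 19} — both open, so U is clopen.
  U = {15}, X ∖ U = {14, 16, 17, 18, 19} — both open, so U is clopen.
  U = {14, 15}, X ∖ U = {16, 17, 18, 19} — both open, so U is clopen.
  U = {16, 17, 18, 19}, X ∖ U = {14, 15} — both open, so U is clopen.
  U = {14, 16, 17, 18, 19}, X ∖ U = {15} — both open, so U is clopen.
  U = {15, 16, 17, 18, 19}, X ∖ U = {14} — both open, so U is clopen.
  U = {14, 15, 16, 17, 18, 19}, X ∖ U = ∅ — both open, so U is clopen.
Nontrivial clopen(s) exist: e.g. {15, 16, 17, 18, 19}. So (X, τ) is disconnected.
Compute connected components by grouping points that agree on all clopens:
  component: {14}
  component: {15}
  component: {16, 17, 18, 19}


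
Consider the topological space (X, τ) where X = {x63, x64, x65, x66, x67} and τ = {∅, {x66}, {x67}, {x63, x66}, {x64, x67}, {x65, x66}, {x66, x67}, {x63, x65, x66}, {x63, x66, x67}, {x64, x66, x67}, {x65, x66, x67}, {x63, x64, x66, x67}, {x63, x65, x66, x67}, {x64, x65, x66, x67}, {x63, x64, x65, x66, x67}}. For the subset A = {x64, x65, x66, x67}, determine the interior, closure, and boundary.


int(A) = {x64, x65, x66, x67}, cl(A) = {x63, x64, x65, x66, x67}, ∂A = {x63}.

Closed sets in (X, τ) are complements of opens:
  closed(X, τ) = {∅, {x63}, {x64}, {x65}, {x63, x64}, {x63, x65}, {x64, x65}, {x64, x67}, {x63, x64, x65}, {x63, x64, x67}, {x63, x65, x66}, {x64, x65, x67}, {x63, x64, x65, x66}, {x63, x64, x65, x67}, {x63, x64, x65, x66, x67}}.
int(A) = ⋃ {U ∈ τ : U ⊆ A}. Opens contained in A: ∅, {x66}, {x67}, {x64, x67}, {x65, x66}, {x66, x67}, {x64, x66, x67}, {x65, x66, x67}, {x64, x65, x66, x67}.
Taking the union of these: int(A) = {x64, x65, x66, x67}.
cl(A) = ⋂ {C closed : A ⊆ C}. Closed sets containing A: {x63, x64, x65, x66, x67}.
Intersecting these: cl(A) = {x63, x64, x65, x66, x67}.
∂A = cl(A) ∖ int(A) = {x63, x64, x65, x66, x67} ∖ {x64, x65, x66, x67} = {x63}.


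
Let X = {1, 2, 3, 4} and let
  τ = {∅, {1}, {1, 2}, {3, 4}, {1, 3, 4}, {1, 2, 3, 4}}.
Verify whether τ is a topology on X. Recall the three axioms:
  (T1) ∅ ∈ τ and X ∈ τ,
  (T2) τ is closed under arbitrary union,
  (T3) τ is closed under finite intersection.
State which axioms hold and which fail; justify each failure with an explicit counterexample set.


τ IS a topology on X.

Axiom (T1): ∅ ∈ τ? Yes; X ∈ τ? Yes.
Axiom (T2/T3): check pairwise unions and intersections of members of τ.
All pairwise intersections and unions checked — each lies in τ. Therefore τ satisfies (T1), (T2), (T3): it IS a topology on X.


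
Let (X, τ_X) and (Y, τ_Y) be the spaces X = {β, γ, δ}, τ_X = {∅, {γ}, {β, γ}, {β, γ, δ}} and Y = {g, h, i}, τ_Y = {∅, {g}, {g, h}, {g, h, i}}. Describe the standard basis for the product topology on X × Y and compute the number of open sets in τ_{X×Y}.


Basis B = {∅ × ∅, {γ} × {g}, {β, γ} × {g}, {γ} × {g, h}, {β, γ, δ} × {g}, {γ} × {g, h, i}, {β, γ} × {g, h}, {β, γ} × {g, h, i}, {β, γ, δ} × {g, h}, {β, γ, δ} × {g, h, i}}; |τ_{X×Y}| = 20.

Enumerate products U × V with U ∈ τ_X, V ∈ τ_Y (deduplicated):
  ∅ × ∅ = {} (∅)
  {γ} × {g} = {(γ,g)}
  {β, γ} × {g} = {(β,g), (γ,g)}
  {γ} × {g, h} = {(γ,g), (γ,h)}
  {β, γ, δ} × {g} = {(β,g), (γ,g), (δ,g)}
  {γ} × {g, h, i} = {(γ,g), (γ,h), (γ,i)}
  {β, γ} × {g, h} = {(β,g), (β,h), (γ,g), (γ,h)}
  {β, γ} × {g, h, i} = {(β,g), (β,h), (β,i), (γ,g), (γ,h), (γ,i)}
  {β, γ, δ} × {g, h} = {(β,g), (β,h), (γ,g), (γ,h), (δ,g), (δ,h)}
  {β, γ, δ} × {g, h, i} = {(β,g), (β,h), (β,i), (γ,g), (γ,h), (γ,i), (δ,g), (δ,h), (δ,i)}
These 10 distinct sets form the basis B.
Close under arbitrary unions to get τ_{X×Y}; counting gives |τ_{X×Y}| = 20.


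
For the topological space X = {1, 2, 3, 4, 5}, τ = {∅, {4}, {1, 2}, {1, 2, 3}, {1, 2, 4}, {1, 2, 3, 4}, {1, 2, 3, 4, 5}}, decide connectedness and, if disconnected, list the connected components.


(X, τ) is connected.

Find clopen sets (U ∈ τ with X ∖ U ∈ τ):
  U = ∅, X ∖ U = {1, 2, 3, 4, 5} — both open, so U is clopen.
  U = {1, 2, 3, 4, 5}, X ∖ U = ∅ — both open, so U is clopen.
Only trivial clopens (∅ and X) exist, so (X, τ) is connected.
Compute connected components by grouping points that agree on all clopens:
  component: {1, 2, 3, 4, 5}


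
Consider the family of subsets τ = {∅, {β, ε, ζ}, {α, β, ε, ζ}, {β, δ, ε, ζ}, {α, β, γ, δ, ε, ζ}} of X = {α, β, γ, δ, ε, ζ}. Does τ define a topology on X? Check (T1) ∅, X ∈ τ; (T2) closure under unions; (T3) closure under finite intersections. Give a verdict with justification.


τ is NOT a topology on X.

Axiom (T1): ∅ ∈ τ? Yes; X ∈ τ? Yes.
Axiom (T2/T3): check pairwise unions and intersections of members of τ.
Counterexample for (T2): {α, β, ε, ζ} ∪ {β, δ, ε, ζ} = {α, β, δ, ε, ζ} ∉ τ. Therefore τ is NOT a topology.


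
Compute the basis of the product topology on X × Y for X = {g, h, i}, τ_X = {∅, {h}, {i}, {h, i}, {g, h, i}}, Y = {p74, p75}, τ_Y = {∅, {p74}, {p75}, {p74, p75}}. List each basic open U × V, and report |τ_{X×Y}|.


Basis B = {∅ × ∅, {h} × {p74}, {h} × {p75}, {i} × {p74}, {i} × {p75}, {h} × {p74, p75}, {h, i} × {p74}, {h, i} × {p75}, {i} × {p74, p75}, {g, h, i} × {p74}, {g, h, i} × {p75}, {h, i} × {p74, p75}, {g, h, i} × {p74, p75}}; |τ_{X×Y}| = 25.

Enumerate products U × V with U ∈ τ_X, V ∈ τ_Y (deduplicated):
  ∅ × ∅ = {} (∅)
  {h} × {p74} = {(h,p74)}
  {h} × {p75} = {(h,p75)}
  {i} × {p74} = {(i,p74)}
  {i} × {p75} = {(i,p75)}
  {h} × {p74, p75} = {(h,p74), (h,p75)}
  {h, i} × {p74} = {(h,p74), (i,p74)}
  {h, i} × {p75} = {(h,p75), (i,p75)}
  {i} × {p74, p75} = {(i,p74), (i,p75)}
  {g, h, i} × {p74} = {(g,p74), (h,p74), (i,p74)}
  {g, h, i} × {p75} = {(g,p75), (h,p75), (i,p75)}
  {h, i} × {p74, p75} = {(h,p74), (h,p75), (i,p74), (i,p75)}
  {g, h, i} × {p74, p75} = {(g,p74), (g,p75), (h,p74), (h,p75), (i,p74), (i,p75)}
These 13 distinct sets form the basis B.
Close under arbitrary unions to get τ_{X×Y}; counting gives |τ_{X×Y}| = 25.


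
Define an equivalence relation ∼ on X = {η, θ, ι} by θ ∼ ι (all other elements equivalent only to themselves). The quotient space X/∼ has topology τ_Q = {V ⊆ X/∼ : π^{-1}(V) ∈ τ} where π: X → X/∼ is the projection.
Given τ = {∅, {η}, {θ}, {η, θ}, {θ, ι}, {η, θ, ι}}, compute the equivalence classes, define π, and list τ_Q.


X/∼ = {[η], [θ=ι]}; |τ_Q| = 4.

Equivalence classes: [η], [θ=ι].
Quotient map π: X → X/∼ sends η ↦ [η], θ ↦ [θ=ι], ι ↦ [θ=ι].
For each subset V ⊆ X/∼, compute π^{-1}(V) ⊆ X and check whether π^{-1}(V) ∈ τ. V is open in τ_Q iff π^{-1}(V) ∈ τ.
  V = {}: π^{-1}(V) = ∅ ∈ τ ✓.
  V = {[η]}: π^{-1}(V) = {η} ∈ τ ✓.
  V = {[θ=ι]}: π^{-1}(V) = {θ, ι} ∈ τ ✓.
  V = {[η], [θ=ι]}: π^{-1}(V) = {η, θ, ι} ∈ τ ✓.
Open sets in the quotient: τ_Q = {{}, {[η]}, {[θ=ι]}, {[η], [θ=ι]}} (4 elements).


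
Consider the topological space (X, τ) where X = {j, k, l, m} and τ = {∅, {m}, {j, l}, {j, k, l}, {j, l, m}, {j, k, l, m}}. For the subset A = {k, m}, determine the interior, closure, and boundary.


int(A) = {m}, cl(A) = {k, m}, ∂A = {k}.

Closed sets in (X, τ) are complements of opens:
  closed(X, τ) = {∅, {k}, {m}, {k, m}, {j, k, l}, {j, k, l, m}}.
int(A) = ⋃ {U ∈ τ : U ⊆ A}. Opens contained in A: ∅, {m}.
Taking the union of these: int(A) = {m}.
cl(A) = ⋂ {C closed : A ⊆ C}. Closed sets containing A: {k, m}, {j, k, l, m}.
Intersecting these: cl(A) = {k, m}.
∂A = cl(A) ∖ int(A) = {k, m} ∖ {m} = {k}.


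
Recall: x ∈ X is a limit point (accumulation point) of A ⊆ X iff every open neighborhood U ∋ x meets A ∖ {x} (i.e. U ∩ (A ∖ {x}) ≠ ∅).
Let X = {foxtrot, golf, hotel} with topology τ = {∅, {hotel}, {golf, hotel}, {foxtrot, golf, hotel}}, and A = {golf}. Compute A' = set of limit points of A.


A' = {foxtrot}

For each x ∈ X, list the open sets U ∈ τ with x ∈ U, then check whether U ∩ (A ∖ {x}) ≠ ∅ for every such U.
  x = foxtrot: opens ∋ x are {foxtrot, golf, hotel}; each meets A ∖ {foxtrot}, so x IS a limit point.
  x = golf: open {golf, hotel} ∋ x has {golf, hotel} ∩ (A ∖ {golf}) = ∅, so x is NOT a limit point.
  x = hotel: open {hotel} ∋ x has {hotel} ∩ (A ∖ {hotel}) = ∅, so x is NOT a limit point.
Collecting: A' = {foxtrot}.


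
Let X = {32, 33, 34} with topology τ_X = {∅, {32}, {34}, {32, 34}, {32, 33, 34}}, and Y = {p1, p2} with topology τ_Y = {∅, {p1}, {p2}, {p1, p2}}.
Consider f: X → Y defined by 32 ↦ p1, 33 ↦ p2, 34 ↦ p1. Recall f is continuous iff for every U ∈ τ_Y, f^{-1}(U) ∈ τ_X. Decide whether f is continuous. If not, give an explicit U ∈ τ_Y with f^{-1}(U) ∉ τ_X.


f is NOT continuous.

Compute f^{-1}(U) for each U ∈ τ_Y:
  U = ∅: f^{-1}(U) = ∅ ∈ τ_X ✓.
  U = {p1}: f^{-1}(U) = {32, 34} ∈ τ_X ✓.
  U = {p2}: f^{-1}(U) = {33} ∉ τ_X ✗.
  U = {p1, p2}: f^{-1}(U) = {32, 33, 34} ∈ τ_X ✓.
Found U = {p2} with f^{-1}(U) = {33} not in τ_X. Therefore f is NOT continuous.


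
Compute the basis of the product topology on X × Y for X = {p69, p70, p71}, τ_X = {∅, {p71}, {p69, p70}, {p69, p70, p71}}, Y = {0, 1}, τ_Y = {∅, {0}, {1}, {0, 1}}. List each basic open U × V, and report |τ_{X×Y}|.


Basis B = {∅ × ∅, {p71} × {0}, {p71} × {1}, {p69, p70} × {0}, {p69, p70} × {1}, {p71} × {0, 1}, {p69, p70, p71} × {0}, {p69, p70, p71} × {1}, {p69, p70} × {0, 1}, {p69, p70, p71} × {0, 1}}; |τ_{X×Y}| = 16.

Enumerate products U × V with U ∈ τ_X, V ∈ τ_Y (deduplicated):
  ∅ × ∅ = {} (∅)
  {p71} × {0} = {(p71,0)}
  {p71} × {1} = {(p71,1)}
  {p69, p70} × {0} = {(p69,0), (p70,0)}
  {p69, p70} × {1} = {(p69,1), (p70,1)}
  {p71} × {0, 1} = {(p71,0), (p71,1)}
  {p69, p70, p71} × {0} = {(p69,0), (p70,0), (p71,0)}
  {p69, p70, p71} × {1} = {(p69,1), (p70,1), (p71,1)}
  {p69, p70} × {0, 1} = {(p69,0), (p69,1), (p70,0), (p70,1)}
  {p69, p70, p71} × {0, 1} = {(p69,0), (p69,1), (p70,0), (p70,1), (p71,0), (p71,1)}
These 10 distinct sets form the basis B.
Close under arbitrary unions to get τ_{X×Y}; counting gives |τ_{X×Y}| = 16.


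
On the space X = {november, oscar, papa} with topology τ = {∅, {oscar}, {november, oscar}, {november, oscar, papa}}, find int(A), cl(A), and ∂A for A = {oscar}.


int(A) = {oscar}, cl(A) = {november, oscar, papa}, ∂A = {november, papa}.

Closed sets in (X, τ) are complements of opens:
  closed(X, τ) = {∅, {papa}, {november, papa}, {november, oscar, papa}}.
int(A) = ⋃ {U ∈ τ : U ⊆ A}. Opens contained in A: ∅, {oscar}.
Taking the union of these: int(A) = {oscar}.
cl(A) = ⋂ {C closed : A ⊆ C}. Closed sets containing A: {november, oscar, papa}.
Intersecting these: cl(A) = {november, oscar, papa}.
∂A = cl(A) ∖ int(A) = {november, oscar, papa} ∖ {oscar} = {november, papa}.


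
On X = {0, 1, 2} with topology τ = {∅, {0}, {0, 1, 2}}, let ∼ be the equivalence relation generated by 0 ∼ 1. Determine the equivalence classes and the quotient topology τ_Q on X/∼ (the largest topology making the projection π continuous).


X/∼ = {[0=1], [2]}; |τ_Q| = 2.

Equivalence classes: [0=1], [2].
Quotient map π: X → X/∼ sends 0 ↦ [0=1], 1 ↦ [0=1], 2 ↦ [2].
For each subset V ⊆ X/∼, compute π^{-1}(V) ⊆ X and check whether π^{-1}(V) ∈ τ. V is open in τ_Q iff π^{-1}(V) ∈ τ.
  V = {}: π^{-1}(V) = ∅ ∈ τ ✓.
  V = {[0=1]}: π^{-1}(V) = {0, 1} ∉ τ ✗.
  V = {[2]}: π^{-1}(V) = {2} ∉ τ ✗.
  V = {[0=1], [2]}: π^{-1}(V) = {0, 1, 2} ∈ τ ✓.
Open sets in the quotient: τ_Q = {{}, {[0=1], [2]}} (2 elements).


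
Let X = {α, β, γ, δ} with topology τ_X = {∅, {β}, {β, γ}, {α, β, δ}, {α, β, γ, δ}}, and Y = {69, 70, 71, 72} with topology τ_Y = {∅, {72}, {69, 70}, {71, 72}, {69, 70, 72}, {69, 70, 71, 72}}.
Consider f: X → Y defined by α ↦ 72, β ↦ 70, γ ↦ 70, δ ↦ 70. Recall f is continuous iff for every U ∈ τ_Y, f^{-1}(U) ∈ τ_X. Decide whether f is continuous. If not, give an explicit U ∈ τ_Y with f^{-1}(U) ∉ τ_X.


f is NOT continuous.

Compute f^{-1}(U) for each U ∈ τ_Y:
  U = ∅: f^{-1}(U) = ∅ ∈ τ_X ✓.
  U = {72}: f^{-1}(U) = {α} ∉ τ_X ✗.
  U = {69, 70}: f^{-1}(U) = {β, γ, δ} ∉ τ_X ✗.
  U = {71, 72}: f^{-1}(U) = {α} ∉ τ_X ✗.
  U = {69, 70, 72}: f^{-1}(U) = {α, β, γ, δ} ∈ τ_X ✓.
  U = {69, 70, 71, 72}: f^{-1}(U) = {α, β, γ, δ} ∈ τ_X ✓.
Found U = {72} with f^{-1}(U) = {α} not in τ_X. Therefore f is NOT continuous.


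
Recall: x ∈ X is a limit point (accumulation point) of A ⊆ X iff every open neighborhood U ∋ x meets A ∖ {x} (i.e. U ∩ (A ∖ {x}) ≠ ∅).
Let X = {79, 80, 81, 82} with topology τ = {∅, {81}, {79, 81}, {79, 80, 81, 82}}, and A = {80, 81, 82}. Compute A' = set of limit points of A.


A' = {79, 80, 82}

For each x ∈ X, list the open sets U ∈ τ with x ∈ U, then check whether U ∩ (A ∖ {x}) ≠ ∅ for every such U.
  x = 79: opens ∋ x are {79, 81}, {79, 80, 81, 82}; each meets A ∖ {79}, so x IS a limit point.
  x = 80: opens ∋ x are {79, 80, 81, 82}; each meets A ∖ {80}, so x IS a limit point.
  x = 81: open {81} ∋ x has {81} ∩ (A ∖ {81}) = ∅, so x is NOT a limit point.
  x = 82: opens ∋ x are {79, 80, 81, 82}; each meets A ∖ {82}, so x IS a limit point.
Collecting: A' = {79, 80, 82}.


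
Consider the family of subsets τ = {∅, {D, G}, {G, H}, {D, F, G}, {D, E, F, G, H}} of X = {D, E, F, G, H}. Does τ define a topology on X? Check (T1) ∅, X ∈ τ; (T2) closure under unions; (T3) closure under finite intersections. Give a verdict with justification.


τ is NOT a topology on X.

Axiom (T1): ∅ ∈ τ? Yes; X ∈ τ? Yes.
Axiom (T2/T3): check pairwise unions and intersections of members of τ.
Counterexample for (T3): {D, G} ∩ {G, H} = {G} ∉ τ. Therefore τ is NOT a topology.


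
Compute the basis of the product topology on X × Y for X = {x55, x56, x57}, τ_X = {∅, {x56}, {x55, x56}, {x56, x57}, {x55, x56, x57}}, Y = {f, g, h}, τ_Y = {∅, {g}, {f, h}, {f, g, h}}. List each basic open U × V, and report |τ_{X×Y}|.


Basis B = {∅ × ∅, {x56} × {g}, {x55, x56} × {g}, {x56} × {f, h}, {x56, x57} × {g}, {x55, x56, x57} × {g}, {x56} × {f, g, h}, {x55, x56} × {f, h}, {x56, x57} × {f, h}, {x55, x56} × {f, g, h}, {x55, x56, x57} × {f, h}, {x56, x57} × {f, g, h}, {x55, x56, x57} × {f, g, h}}; |τ_{X×Y}| = 25.

Enumerate products U × V with U ∈ τ_X, V ∈ τ_Y (deduplicated):
  ∅ × ∅ = {} (∅)
  {x56} × {g} = {(x56,g)}
  {x55, x56} × {g} = {(x55,g), (x56,g)}
  {x56} × {f, h} = {(x56,f), (x56,h)}
  {x56, x57} × {g} = {(x56,g), (x57,g)}
  {x55, x56, x57} × {g} = {(x55,g), (x56,g), (x57,g)}
  {x56} × {f, g, h} = {(x56,f), (x56,g), (x56,h)}
  {x55, x56} × {f, h} = {(x55,f), (x55,h), (x56,f), (x56,h)}
  {x56, x57} × {f, h} = {(x56,f), (x56,h), (x57,f), (x57,h)}
  {x55, x56} × {f, g, h} = {(x55,f), (x55,g), (x55,h), (x56,f), (x56,g), (x56,h)}
  {x55, x56, x57} × {f, h} = {(x55,f), (x55,h), (x56,f), (x56,h), (x57,f), (x57,h)}
  {x56, x57} × {f, g, h} = {(x56,f), (x56,g), (x56,h), (x57,f), (x57,g), (x57,h)}
  {x55, x56, x57} × {f, g, h} = {(x55,f), (x55,g), (x55,h), (x56,f), (x56,g), (x56,h), (x57,f), (x57,g), (x57,h)}
These 13 distinct sets form the basis B.
Close under arbitrary unions to get τ_{X×Y}; counting gives |τ_{X×Y}| = 25.


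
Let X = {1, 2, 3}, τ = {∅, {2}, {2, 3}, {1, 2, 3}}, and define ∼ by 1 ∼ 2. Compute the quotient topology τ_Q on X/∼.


X/∼ = {[1=2], [3]}; |τ_Q| = 2.

Equivalence classes: [1=2], [3].
Quotient map π: X → X/∼ sends 1 ↦ [1=2], 2 ↦ [1=2], 3 ↦ [3].
For each subset V ⊆ X/∼, compute π^{-1}(V) ⊆ X and check whether π^{-1}(V) ∈ τ. V is open in τ_Q iff π^{-1}(V) ∈ τ.
  V = {}: π^{-1}(V) = ∅ ∈ τ ✓.
  V = {[1=2]}: π^{-1}(V) = {1, 2} ∉ τ ✗.
  V = {[3]}: π^{-1}(V) = {3} ∉ τ ✗.
  V = {[1=2], [3]}: π^{-1}(V) = {1, 2, 3} ∈ τ ✓.
Open sets in the quotient: τ_Q = {{}, {[1=2], [3]}} (2 elements).


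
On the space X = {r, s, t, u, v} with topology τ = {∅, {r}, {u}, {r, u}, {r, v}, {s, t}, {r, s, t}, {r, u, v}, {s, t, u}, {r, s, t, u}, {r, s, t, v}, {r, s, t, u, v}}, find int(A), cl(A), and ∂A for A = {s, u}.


int(A) = {u}, cl(A) = {s, t, u}, ∂A = {s, t}.

Closed sets in (X, τ) are complements of opens:
  closed(X, τ) = {∅, {u}, {v}, {r, v}, {s, t}, {u, v}, {r, u, v}, {s, t, u}, {s, t, v}, {r, s, t, v}, {s, t, u, v}, {r, s, t, u, v}}.
int(A) = ⋃ {U ∈ τ : U ⊆ A}. Opens contained in A: ∅, {u}.
Taking the union of these: int(A) = {u}.
cl(A) = ⋂ {C closed : A ⊆ C}. Closed sets containing A: {s, t, u}, {s, t, u, v}, {r, s, t, u, v}.
Intersecting these: cl(A) = {s, t, u}.
∂A = cl(A) ∖ int(A) = {s, t, u} ∖ {u} = {s, t}.


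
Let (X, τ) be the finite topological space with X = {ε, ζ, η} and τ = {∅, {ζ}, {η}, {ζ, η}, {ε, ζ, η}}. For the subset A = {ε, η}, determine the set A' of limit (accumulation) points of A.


A' = {ε}

For each x ∈ X, list the open sets U ∈ τ with x ∈ U, then check whether U ∩ (A ∖ {x}) ≠ ∅ for every such U.
  x = ε: opens ∋ x are {ε, ζ, η}; each meets A ∖ {ε}, so x IS a limit point.
  x = ζ: open {ζ} ∋ x has {ζ} ∩ (A ∖ {ζ}) = ∅, so x is NOT a limit point.
  x = η: open {η} ∋ x has {η} ∩ (A ∖ {η}) = ∅, so x is NOT a limit point.
Collecting: A' = {ε}.


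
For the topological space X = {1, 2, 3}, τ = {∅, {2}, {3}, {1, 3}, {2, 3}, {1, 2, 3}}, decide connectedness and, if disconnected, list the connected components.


(X, τ) is disconnected; components = [{2}, {1, 3}].

Find clopen sets (U ∈ τ with X ∖ U ∈ τ):
  U = ∅, X ∖ U = {1, 2, 3} — both open, so U is clopen.
  U = {2}, X ∖ U = {1, 3} — both open, so U is clopen.
  U = {1, 3}, X ∖ U = {2} — both open, so U is clopen.
  U = {1, 2, 3}, X ∖ U = ∅ — both open, so U is clopen.
Nontrivial clopen(s) exist: e.g. {2}. So (X, τ) is disconnected.
Compute connected components by grouping points that agree on all clopens:
  component: {2}
  component: {1, 3}


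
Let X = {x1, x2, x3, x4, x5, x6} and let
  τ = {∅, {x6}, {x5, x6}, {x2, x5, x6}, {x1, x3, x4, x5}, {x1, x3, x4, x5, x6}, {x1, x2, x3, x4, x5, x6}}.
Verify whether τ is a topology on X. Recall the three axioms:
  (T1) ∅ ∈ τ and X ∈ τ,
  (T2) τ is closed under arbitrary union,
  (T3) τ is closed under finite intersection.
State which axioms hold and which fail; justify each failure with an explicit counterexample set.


τ is NOT a topology on X.

Axiom (T1): ∅ ∈ τ? Yes; X ∈ τ? Yes.
Axiom (T2/T3): check pairwise unions and intersections of members of τ.
Counterexample for (T3): {x5, x6} ∩ {x1, x3, x4, x5} = {x5} ∉ τ. Therefore τ is NOT a topology.


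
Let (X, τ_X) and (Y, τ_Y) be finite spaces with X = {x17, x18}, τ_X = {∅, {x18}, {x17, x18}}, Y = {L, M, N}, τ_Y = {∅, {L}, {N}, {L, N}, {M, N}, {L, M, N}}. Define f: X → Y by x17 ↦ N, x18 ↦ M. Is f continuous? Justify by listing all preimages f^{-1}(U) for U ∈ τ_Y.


f is NOT continuous.

Compute f^{-1}(U) for each U ∈ τ_Y:
  U = ∅: f^{-1}(U) = ∅ ∈ τ_X ✓.
  U = {L}: f^{-1}(U) = ∅ ∈ τ_X ✓.
  U = {N}: f^{-1}(U) = {x17} ∉ τ_X ✗.
  U = {L, N}: f^{-1}(U) = {x17} ∉ τ_X ✗.
  U = {M, N}: f^{-1}(U) = {x17, x18} ∈ τ_X ✓.
  U = {L, M, N}: f^{-1}(U) = {x17, x18} ∈ τ_X ✓.
Found U = {N} with f^{-1}(U) = {x17} not in τ_X. Therefore f is NOT continuous.


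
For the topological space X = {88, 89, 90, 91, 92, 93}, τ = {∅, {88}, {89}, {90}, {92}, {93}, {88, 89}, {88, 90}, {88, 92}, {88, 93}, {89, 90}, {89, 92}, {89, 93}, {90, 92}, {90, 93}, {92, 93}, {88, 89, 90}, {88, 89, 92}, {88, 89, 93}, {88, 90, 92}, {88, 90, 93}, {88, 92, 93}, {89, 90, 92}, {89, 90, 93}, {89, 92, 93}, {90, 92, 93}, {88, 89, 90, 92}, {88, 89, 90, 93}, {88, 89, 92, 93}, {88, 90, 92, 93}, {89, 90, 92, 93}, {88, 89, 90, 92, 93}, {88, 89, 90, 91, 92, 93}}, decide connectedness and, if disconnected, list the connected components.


(X, τ) is connected.

Find clopen sets (U ∈ τ with X ∖ U ∈ τ):
  U = ∅, X ∖ U = {88, 89, 90, 91, 92, 93} — both open, so U is clopen.
  U = {88, 89, 90, 91, 92, 93}, X ∖ U = ∅ — both open, so U is clopen.
Only trivial clopens (∅ and X) exist, so (X, τ) is connected.
Compute connected components by grouping points that agree on all clopens:
  component: {88, 89, 90, 91, 92, 93}


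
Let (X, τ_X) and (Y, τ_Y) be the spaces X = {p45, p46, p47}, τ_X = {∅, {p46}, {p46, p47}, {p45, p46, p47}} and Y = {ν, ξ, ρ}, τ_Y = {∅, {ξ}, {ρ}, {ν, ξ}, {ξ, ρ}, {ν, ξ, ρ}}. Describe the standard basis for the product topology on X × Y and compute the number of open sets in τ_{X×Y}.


Basis B = {∅ × ∅, {p46} × {ξ}, {p46} × {ρ}, {p46} × {ν, ξ}, {p46} × {ξ, ρ}, {p46, p47} × {ξ}, {p46, p47} × {ρ}, {p45, p46, p47} × {ξ}, {p45, p46, p47} × {ρ}, {p46} × {ν, ξ, ρ}, {p46, p47} × {ν, ξ}, {p46, p47} × {ξ, ρ}, {p45, p46, p47} × {ν, ξ}, {p45, p46, p47} × {ξ, ρ}, {p46, p47} × {ν, ξ, ρ}, {p45, p46, p47} × {ν, ξ, ρ}}; |τ_{X×Y}| = 40.

Enumerate products U × V with U ∈ τ_X, V ∈ τ_Y (deduplicated):
  ∅ × ∅ = {} (∅)
  {p46} × {ξ} = {(p46,ξ)}
  {p46} × {ρ} = {(p46,ρ)}
  {p46} × {ν, ξ} = {(p46,ν), (p46,ξ)}
  {p46} × {ξ, ρ} = {(p46,ξ), (p46,ρ)}
  {p46, p47} × {ξ} = {(p46,ξ), (p47,ξ)}
  {p46, p47} × {ρ} = {(p46,ρ), (p47,ρ)}
  {p45, p46, p47} × {ξ} = {(p45,ξ), (p46,ξ), (p47,ξ)}
  {p45, p46, p47} × {ρ} = {(p45,ρ), (p46,ρ), (p47,ρ)}
  {p46} × {ν, ξ, ρ} = {(p46,ν), (p46,ξ), (p46,ρ)}
  {p46, p47} × {ν, ξ} = {(p46,ν), (p46,ξ), (p47,ν), (p47,ξ)}
  {p46, p47} × {ξ, ρ} = {(p46,ξ), (p46,ρ), (p47,ξ), (p47,ρ)}
  {p45, p46, p47} × {ν, ξ} = {(p45,ν), (p45,ξ), (p46,ν), (p46,ξ), (p47,ν), (p47,ξ)}
  {p45, p46, p47} × {ξ, ρ} = {(p45,ξ), (p45,ρ), (p46,ξ), (p46,ρ), (p47,ξ), (p47,ρ)}
  {p46, p47} × {ν, ξ, ρ} = {(p46,ν), (p46,ξ), (p46,ρ), (p47,ν), (p47,ξ), (p47,ρ)}
  {p45, p46, p47} × {ν, ξ, ρ} = {(p45,ν), (p45,ξ), (p45,ρ), (p46,ν), (p46,ξ), (p46,ρ), (p47,ν), (p47,ξ), (p47,ρ)}
These 16 distinct sets form the basis B.
Close under arbitrary unions to get τ_{X×Y}; counting gives |τ_{X×Y}| = 40.
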